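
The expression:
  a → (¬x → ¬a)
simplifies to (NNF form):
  x ∨ ¬a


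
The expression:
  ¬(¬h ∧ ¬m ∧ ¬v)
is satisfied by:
  {m: True, v: True, h: True}
  {m: True, v: True, h: False}
  {m: True, h: True, v: False}
  {m: True, h: False, v: False}
  {v: True, h: True, m: False}
  {v: True, h: False, m: False}
  {h: True, v: False, m: False}


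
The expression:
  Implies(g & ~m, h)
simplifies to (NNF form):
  h | m | ~g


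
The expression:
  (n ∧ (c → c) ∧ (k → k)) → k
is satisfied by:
  {k: True, n: False}
  {n: False, k: False}
  {n: True, k: True}


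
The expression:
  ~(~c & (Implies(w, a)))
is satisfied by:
  {c: True, w: True, a: False}
  {c: True, a: False, w: False}
  {c: True, w: True, a: True}
  {c: True, a: True, w: False}
  {w: True, a: False, c: False}


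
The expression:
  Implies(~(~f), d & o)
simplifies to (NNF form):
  ~f | (d & o)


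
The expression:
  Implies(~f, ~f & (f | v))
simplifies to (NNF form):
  f | v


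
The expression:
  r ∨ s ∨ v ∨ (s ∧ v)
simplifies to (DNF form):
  r ∨ s ∨ v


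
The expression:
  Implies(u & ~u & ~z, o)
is always true.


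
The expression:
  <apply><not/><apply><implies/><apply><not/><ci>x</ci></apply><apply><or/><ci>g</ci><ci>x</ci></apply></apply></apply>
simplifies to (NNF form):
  <apply><and/><apply><not/><ci>g</ci></apply><apply><not/><ci>x</ci></apply></apply>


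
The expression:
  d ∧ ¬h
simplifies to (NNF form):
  d ∧ ¬h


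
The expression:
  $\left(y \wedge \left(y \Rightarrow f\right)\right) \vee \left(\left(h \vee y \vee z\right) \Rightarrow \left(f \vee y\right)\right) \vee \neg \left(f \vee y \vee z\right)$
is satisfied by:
  {y: True, f: True, z: False}
  {y: True, f: False, z: False}
  {f: True, y: False, z: False}
  {y: False, f: False, z: False}
  {y: True, z: True, f: True}
  {y: True, z: True, f: False}
  {z: True, f: True, y: False}


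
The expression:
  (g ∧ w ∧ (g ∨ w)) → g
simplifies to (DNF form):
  True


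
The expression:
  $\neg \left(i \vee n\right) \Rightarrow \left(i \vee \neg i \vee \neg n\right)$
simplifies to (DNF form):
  $\text{True}$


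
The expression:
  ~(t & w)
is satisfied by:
  {w: False, t: False}
  {t: True, w: False}
  {w: True, t: False}


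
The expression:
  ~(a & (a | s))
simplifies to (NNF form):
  ~a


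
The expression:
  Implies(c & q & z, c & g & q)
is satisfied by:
  {g: True, c: False, z: False, q: False}
  {g: False, c: False, z: False, q: False}
  {q: True, g: True, c: False, z: False}
  {q: True, g: False, c: False, z: False}
  {z: True, g: True, c: False, q: False}
  {z: True, g: False, c: False, q: False}
  {q: True, z: True, g: True, c: False}
  {q: True, z: True, g: False, c: False}
  {c: True, g: True, q: False, z: False}
  {c: True, g: False, q: False, z: False}
  {q: True, c: True, g: True, z: False}
  {q: True, c: True, g: False, z: False}
  {z: True, c: True, g: True, q: False}
  {z: True, c: True, g: False, q: False}
  {z: True, c: True, q: True, g: True}


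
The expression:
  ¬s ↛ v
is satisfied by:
  {v: True, s: False}
  {s: False, v: False}
  {s: True, v: True}


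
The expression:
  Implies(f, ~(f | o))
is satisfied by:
  {f: False}


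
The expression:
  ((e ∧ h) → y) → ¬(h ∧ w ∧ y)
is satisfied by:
  {w: False, y: False, h: False}
  {h: True, w: False, y: False}
  {y: True, w: False, h: False}
  {h: True, y: True, w: False}
  {w: True, h: False, y: False}
  {h: True, w: True, y: False}
  {y: True, w: True, h: False}


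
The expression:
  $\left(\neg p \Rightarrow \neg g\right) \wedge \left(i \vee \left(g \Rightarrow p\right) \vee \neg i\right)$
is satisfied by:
  {p: True, g: False}
  {g: False, p: False}
  {g: True, p: True}


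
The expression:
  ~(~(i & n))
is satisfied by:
  {i: True, n: True}


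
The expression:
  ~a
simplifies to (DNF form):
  ~a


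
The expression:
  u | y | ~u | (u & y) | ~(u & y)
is always true.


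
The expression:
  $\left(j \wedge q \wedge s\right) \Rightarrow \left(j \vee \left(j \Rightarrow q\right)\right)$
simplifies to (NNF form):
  $\text{True}$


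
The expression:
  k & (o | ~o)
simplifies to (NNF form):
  k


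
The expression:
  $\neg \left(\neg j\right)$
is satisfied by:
  {j: True}


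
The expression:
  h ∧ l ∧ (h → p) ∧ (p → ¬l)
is never true.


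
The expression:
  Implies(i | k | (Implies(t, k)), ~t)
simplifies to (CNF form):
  (~i | ~t) & (~k | ~t)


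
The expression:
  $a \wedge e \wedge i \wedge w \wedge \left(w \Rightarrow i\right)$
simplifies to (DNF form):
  $a \wedge e \wedge i \wedge w$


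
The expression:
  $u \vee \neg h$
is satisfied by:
  {u: True, h: False}
  {h: False, u: False}
  {h: True, u: True}


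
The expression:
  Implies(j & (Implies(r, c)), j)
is always true.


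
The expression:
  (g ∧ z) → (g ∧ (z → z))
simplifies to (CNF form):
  True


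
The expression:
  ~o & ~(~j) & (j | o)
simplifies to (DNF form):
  j & ~o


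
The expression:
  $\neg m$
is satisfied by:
  {m: False}


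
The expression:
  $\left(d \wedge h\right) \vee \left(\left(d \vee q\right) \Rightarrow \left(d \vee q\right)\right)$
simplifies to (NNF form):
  $\text{True}$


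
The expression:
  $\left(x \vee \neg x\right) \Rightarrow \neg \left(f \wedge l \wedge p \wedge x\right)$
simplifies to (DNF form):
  $\neg f \vee \neg l \vee \neg p \vee \neg x$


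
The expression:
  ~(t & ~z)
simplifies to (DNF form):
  z | ~t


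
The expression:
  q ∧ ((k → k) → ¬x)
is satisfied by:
  {q: True, x: False}


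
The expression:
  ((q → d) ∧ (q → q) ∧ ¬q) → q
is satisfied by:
  {q: True}


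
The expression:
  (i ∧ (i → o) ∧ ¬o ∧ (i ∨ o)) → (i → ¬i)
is always true.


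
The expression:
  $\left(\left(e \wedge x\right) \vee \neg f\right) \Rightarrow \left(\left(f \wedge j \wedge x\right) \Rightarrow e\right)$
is always true.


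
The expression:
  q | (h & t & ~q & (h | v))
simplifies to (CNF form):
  (h | q) & (q | t)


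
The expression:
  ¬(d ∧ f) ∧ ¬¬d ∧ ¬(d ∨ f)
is never true.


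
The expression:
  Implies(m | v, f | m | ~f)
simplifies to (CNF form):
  True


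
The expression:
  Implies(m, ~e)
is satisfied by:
  {m: False, e: False}
  {e: True, m: False}
  {m: True, e: False}


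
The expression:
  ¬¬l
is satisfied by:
  {l: True}


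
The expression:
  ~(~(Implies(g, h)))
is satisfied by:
  {h: True, g: False}
  {g: False, h: False}
  {g: True, h: True}


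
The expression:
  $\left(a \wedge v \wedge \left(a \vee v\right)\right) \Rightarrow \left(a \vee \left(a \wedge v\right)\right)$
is always true.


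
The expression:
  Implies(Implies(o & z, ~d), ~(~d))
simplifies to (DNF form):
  d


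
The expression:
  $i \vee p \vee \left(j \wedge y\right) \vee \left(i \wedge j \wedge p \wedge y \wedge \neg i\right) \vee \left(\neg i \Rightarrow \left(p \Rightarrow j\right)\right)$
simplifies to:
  $\text{True}$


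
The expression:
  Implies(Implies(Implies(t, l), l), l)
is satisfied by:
  {l: True, t: False}
  {t: False, l: False}
  {t: True, l: True}


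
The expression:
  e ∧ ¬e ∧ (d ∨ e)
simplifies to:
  False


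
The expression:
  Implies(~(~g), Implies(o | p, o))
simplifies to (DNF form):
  o | ~g | ~p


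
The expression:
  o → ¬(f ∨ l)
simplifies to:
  (¬f ∧ ¬l) ∨ ¬o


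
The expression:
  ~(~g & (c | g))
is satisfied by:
  {g: True, c: False}
  {c: False, g: False}
  {c: True, g: True}


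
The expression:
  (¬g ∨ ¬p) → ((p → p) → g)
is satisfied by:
  {g: True}


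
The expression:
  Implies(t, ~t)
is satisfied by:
  {t: False}


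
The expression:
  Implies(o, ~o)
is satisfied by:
  {o: False}


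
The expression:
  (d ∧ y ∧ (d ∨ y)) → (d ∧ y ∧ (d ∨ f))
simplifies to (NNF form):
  True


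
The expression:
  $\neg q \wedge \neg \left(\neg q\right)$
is never true.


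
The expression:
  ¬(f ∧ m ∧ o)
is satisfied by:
  {m: False, o: False, f: False}
  {f: True, m: False, o: False}
  {o: True, m: False, f: False}
  {f: True, o: True, m: False}
  {m: True, f: False, o: False}
  {f: True, m: True, o: False}
  {o: True, m: True, f: False}


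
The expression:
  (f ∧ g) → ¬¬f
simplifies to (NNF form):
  True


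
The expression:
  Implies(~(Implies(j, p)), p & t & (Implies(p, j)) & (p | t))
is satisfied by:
  {p: True, j: False}
  {j: False, p: False}
  {j: True, p: True}


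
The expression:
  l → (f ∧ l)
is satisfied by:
  {f: True, l: False}
  {l: False, f: False}
  {l: True, f: True}


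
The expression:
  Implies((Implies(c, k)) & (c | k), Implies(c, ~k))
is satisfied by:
  {k: False, c: False}
  {c: True, k: False}
  {k: True, c: False}


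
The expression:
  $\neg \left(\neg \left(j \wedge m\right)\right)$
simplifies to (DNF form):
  $j \wedge m$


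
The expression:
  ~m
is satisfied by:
  {m: False}


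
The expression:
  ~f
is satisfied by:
  {f: False}


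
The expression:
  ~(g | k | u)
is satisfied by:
  {g: False, u: False, k: False}


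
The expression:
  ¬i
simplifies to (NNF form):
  ¬i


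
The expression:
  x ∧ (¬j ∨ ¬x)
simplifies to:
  x ∧ ¬j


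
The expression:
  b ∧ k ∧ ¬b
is never true.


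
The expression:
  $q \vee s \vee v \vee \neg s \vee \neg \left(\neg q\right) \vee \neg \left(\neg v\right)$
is always true.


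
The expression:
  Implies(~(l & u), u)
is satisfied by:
  {u: True}


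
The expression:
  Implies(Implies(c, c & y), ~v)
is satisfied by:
  {c: True, y: False, v: False}
  {y: False, v: False, c: False}
  {c: True, y: True, v: False}
  {y: True, c: False, v: False}
  {v: True, c: True, y: False}


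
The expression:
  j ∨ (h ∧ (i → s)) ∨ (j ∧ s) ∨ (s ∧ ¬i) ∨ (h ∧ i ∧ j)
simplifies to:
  j ∨ (h ∧ s) ∨ (h ∧ ¬i) ∨ (s ∧ ¬i)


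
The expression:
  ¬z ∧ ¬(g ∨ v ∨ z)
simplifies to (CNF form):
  ¬g ∧ ¬v ∧ ¬z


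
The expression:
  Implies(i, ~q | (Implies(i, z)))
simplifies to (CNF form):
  z | ~i | ~q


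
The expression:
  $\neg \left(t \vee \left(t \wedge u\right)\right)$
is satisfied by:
  {t: False}


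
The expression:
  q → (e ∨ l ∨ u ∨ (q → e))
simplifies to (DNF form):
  e ∨ l ∨ u ∨ ¬q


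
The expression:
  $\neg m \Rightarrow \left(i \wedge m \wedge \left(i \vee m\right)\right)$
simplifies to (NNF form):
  $m$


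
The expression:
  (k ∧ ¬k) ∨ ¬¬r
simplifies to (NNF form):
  r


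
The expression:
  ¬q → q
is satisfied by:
  {q: True}


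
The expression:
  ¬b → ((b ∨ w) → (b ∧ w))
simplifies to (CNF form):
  b ∨ ¬w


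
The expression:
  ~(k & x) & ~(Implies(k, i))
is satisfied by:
  {k: True, x: False, i: False}


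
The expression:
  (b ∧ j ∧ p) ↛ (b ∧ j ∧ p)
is never true.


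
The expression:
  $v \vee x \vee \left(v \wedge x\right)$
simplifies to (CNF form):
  $v \vee x$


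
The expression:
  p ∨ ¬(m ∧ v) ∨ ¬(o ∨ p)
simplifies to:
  p ∨ ¬m ∨ ¬o ∨ ¬v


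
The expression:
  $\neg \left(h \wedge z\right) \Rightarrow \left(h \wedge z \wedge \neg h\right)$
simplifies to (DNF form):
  $h \wedge z$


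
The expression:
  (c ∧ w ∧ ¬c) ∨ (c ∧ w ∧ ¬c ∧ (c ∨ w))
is never true.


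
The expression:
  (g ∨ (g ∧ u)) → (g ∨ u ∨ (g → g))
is always true.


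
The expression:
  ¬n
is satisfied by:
  {n: False}


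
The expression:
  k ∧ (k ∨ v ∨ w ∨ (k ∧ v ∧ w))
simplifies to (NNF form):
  k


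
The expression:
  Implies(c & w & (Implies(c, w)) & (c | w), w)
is always true.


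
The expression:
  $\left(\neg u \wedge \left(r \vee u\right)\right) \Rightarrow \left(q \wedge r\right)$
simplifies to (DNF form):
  $q \vee u \vee \neg r$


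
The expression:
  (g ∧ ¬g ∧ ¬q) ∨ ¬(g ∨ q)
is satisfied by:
  {q: False, g: False}


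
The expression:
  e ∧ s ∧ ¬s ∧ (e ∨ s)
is never true.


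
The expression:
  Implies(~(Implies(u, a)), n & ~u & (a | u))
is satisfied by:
  {a: True, u: False}
  {u: False, a: False}
  {u: True, a: True}


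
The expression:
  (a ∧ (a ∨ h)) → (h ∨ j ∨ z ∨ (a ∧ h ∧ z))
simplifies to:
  h ∨ j ∨ z ∨ ¬a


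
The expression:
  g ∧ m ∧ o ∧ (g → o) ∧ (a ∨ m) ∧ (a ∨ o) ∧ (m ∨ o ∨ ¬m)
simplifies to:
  g ∧ m ∧ o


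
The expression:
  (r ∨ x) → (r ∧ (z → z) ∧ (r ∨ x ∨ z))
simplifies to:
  r ∨ ¬x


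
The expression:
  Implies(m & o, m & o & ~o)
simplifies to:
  ~m | ~o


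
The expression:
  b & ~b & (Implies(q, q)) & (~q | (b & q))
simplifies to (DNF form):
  False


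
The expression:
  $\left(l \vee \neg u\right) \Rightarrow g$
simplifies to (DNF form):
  $g \vee \left(u \wedge \neg l\right)$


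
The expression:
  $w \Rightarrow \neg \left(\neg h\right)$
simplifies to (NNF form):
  $h \vee \neg w$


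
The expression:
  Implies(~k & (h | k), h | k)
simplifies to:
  True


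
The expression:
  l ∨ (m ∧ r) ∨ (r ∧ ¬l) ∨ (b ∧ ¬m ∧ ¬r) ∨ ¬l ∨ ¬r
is always true.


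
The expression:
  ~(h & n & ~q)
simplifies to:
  q | ~h | ~n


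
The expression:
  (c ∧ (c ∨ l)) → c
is always true.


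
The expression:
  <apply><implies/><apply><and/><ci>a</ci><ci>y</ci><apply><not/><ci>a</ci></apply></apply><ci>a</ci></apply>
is always true.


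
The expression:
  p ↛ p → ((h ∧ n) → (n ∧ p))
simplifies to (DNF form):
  True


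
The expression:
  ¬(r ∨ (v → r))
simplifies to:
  v ∧ ¬r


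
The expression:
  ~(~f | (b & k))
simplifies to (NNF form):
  f & (~b | ~k)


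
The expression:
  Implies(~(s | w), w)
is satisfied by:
  {s: True, w: True}
  {s: True, w: False}
  {w: True, s: False}


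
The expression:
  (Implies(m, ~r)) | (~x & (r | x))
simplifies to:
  ~m | ~r | ~x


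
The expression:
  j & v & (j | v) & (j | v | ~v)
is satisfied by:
  {j: True, v: True}


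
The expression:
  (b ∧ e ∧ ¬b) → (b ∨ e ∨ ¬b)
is always true.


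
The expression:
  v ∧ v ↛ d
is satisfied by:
  {v: True, d: False}


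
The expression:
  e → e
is always true.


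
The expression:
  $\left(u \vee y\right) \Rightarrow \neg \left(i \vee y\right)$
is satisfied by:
  {u: False, y: False, i: False}
  {i: True, u: False, y: False}
  {u: True, i: False, y: False}


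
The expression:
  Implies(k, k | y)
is always true.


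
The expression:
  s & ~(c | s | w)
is never true.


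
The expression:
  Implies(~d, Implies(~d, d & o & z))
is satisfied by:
  {d: True}


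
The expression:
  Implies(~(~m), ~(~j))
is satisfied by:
  {j: True, m: False}
  {m: False, j: False}
  {m: True, j: True}


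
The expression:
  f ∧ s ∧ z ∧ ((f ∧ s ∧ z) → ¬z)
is never true.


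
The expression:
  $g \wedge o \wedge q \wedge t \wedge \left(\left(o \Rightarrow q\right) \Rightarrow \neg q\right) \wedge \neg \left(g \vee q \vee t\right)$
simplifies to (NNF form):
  $\text{False}$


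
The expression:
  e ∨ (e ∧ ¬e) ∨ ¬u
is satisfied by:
  {e: True, u: False}
  {u: False, e: False}
  {u: True, e: True}


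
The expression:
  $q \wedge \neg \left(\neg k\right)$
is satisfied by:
  {q: True, k: True}


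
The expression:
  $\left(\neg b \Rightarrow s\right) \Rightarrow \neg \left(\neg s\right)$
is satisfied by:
  {s: True, b: False}
  {b: False, s: False}
  {b: True, s: True}


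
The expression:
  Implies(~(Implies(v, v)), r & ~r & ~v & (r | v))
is always true.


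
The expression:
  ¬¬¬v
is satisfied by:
  {v: False}


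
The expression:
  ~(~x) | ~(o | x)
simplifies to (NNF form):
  x | ~o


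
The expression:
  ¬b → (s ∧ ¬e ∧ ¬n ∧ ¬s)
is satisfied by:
  {b: True}


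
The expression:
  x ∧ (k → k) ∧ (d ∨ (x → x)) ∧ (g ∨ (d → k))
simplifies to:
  x ∧ (g ∨ k ∨ ¬d)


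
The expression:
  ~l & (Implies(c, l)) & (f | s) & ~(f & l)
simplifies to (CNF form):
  ~c & ~l & (f | s)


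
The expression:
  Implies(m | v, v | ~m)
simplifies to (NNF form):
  v | ~m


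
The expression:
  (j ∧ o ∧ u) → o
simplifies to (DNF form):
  True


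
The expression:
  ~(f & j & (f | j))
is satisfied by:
  {j: False, f: False}
  {f: True, j: False}
  {j: True, f: False}


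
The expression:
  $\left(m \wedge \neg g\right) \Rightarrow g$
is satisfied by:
  {g: True, m: False}
  {m: False, g: False}
  {m: True, g: True}


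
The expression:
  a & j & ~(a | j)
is never true.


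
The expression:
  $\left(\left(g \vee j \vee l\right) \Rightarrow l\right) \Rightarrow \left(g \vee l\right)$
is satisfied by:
  {g: True, l: True, j: True}
  {g: True, l: True, j: False}
  {g: True, j: True, l: False}
  {g: True, j: False, l: False}
  {l: True, j: True, g: False}
  {l: True, j: False, g: False}
  {j: True, l: False, g: False}


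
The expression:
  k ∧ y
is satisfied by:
  {y: True, k: True}


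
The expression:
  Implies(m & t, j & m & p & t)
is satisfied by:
  {j: True, p: True, m: False, t: False}
  {j: True, p: False, m: False, t: False}
  {p: True, t: False, j: False, m: False}
  {t: False, p: False, j: False, m: False}
  {t: True, j: True, p: True, m: False}
  {t: True, j: True, p: False, m: False}
  {t: True, p: True, j: False, m: False}
  {t: True, p: False, j: False, m: False}
  {m: True, j: True, p: True, t: False}
  {m: True, j: True, p: False, t: False}
  {m: True, p: True, j: False, t: False}
  {m: True, p: False, j: False, t: False}
  {t: True, m: True, j: True, p: True}


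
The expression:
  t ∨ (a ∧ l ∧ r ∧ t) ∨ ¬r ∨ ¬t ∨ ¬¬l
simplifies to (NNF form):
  True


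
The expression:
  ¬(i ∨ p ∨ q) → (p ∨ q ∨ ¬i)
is always true.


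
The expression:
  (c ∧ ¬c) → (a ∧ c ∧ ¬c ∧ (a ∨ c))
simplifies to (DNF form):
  True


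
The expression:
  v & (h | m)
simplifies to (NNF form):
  v & (h | m)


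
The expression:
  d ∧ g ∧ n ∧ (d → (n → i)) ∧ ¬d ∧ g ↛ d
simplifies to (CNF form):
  False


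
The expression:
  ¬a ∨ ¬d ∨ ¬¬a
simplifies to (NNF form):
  True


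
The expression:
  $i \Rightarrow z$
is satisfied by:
  {z: True, i: False}
  {i: False, z: False}
  {i: True, z: True}


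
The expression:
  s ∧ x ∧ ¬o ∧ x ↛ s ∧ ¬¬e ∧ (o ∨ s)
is never true.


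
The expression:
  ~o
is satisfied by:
  {o: False}


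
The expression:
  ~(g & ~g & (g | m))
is always true.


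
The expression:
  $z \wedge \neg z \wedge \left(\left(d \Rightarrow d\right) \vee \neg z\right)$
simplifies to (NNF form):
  $\text{False}$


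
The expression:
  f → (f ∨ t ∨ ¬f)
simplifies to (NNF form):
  True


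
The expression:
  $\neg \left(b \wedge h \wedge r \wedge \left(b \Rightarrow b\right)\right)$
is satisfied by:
  {h: False, b: False, r: False}
  {r: True, h: False, b: False}
  {b: True, h: False, r: False}
  {r: True, b: True, h: False}
  {h: True, r: False, b: False}
  {r: True, h: True, b: False}
  {b: True, h: True, r: False}


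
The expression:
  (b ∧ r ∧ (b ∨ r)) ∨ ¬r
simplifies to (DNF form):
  b ∨ ¬r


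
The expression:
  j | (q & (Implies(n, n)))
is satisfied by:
  {q: True, j: True}
  {q: True, j: False}
  {j: True, q: False}


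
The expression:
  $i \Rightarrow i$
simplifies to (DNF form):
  $\text{True}$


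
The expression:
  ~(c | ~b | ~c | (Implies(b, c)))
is never true.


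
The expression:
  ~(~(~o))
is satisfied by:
  {o: False}


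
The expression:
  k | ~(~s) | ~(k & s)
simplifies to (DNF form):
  True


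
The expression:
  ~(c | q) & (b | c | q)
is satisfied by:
  {b: True, q: False, c: False}


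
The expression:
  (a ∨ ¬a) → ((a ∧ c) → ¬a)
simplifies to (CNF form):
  ¬a ∨ ¬c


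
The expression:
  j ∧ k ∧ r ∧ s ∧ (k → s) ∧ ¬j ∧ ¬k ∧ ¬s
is never true.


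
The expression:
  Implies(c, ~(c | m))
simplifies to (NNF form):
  ~c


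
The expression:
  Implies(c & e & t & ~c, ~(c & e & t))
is always true.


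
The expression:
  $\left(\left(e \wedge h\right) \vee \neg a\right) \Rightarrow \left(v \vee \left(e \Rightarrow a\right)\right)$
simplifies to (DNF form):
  $a \vee v \vee \neg e$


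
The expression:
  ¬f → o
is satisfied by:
  {o: True, f: True}
  {o: True, f: False}
  {f: True, o: False}


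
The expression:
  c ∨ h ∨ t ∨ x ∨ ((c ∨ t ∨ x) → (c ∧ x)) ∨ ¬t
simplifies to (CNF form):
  True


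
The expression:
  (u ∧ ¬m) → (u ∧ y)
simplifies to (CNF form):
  m ∨ y ∨ ¬u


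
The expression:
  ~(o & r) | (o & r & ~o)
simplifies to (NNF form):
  ~o | ~r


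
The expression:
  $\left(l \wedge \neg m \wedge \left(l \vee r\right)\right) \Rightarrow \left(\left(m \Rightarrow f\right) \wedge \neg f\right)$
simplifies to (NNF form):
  $m \vee \neg f \vee \neg l$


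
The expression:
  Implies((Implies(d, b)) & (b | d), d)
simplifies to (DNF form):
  d | ~b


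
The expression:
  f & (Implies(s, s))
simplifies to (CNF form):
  f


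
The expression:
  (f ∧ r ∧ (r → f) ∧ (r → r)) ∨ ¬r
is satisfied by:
  {f: True, r: False}
  {r: False, f: False}
  {r: True, f: True}


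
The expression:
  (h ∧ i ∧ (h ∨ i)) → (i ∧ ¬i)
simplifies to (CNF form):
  ¬h ∨ ¬i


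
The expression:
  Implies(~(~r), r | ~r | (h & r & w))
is always true.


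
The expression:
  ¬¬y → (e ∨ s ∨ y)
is always true.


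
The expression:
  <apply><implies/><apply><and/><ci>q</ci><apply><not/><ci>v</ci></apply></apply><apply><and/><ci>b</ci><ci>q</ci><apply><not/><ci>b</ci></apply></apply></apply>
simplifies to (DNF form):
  <apply><or/><ci>v</ci><apply><not/><ci>q</ci></apply></apply>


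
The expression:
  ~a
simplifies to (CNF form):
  ~a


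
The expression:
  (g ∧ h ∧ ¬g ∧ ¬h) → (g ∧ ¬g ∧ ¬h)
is always true.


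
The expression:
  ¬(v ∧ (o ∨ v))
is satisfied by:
  {v: False}


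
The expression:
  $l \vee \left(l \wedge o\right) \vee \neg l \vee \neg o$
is always true.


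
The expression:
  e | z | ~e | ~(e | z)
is always true.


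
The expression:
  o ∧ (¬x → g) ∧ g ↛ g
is never true.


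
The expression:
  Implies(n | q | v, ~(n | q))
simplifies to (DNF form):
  ~n & ~q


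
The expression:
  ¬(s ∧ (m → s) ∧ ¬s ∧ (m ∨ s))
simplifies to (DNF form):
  True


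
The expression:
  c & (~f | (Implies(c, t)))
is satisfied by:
  {c: True, t: True, f: False}
  {c: True, t: False, f: False}
  {c: True, f: True, t: True}


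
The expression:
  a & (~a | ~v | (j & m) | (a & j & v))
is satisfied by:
  {a: True, j: True, v: False}
  {a: True, j: False, v: False}
  {a: True, v: True, j: True}


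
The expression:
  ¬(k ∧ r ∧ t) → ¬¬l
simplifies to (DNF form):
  l ∨ (k ∧ r ∧ t)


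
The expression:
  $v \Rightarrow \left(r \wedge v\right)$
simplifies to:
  $r \vee \neg v$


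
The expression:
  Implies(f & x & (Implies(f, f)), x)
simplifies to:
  True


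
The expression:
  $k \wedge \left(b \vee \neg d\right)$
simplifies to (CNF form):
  $k \wedge \left(b \vee \neg d\right)$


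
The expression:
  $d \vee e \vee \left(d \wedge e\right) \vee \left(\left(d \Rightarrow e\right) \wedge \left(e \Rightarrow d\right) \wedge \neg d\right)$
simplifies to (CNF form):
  $\text{True}$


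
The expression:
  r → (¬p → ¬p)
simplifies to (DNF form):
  True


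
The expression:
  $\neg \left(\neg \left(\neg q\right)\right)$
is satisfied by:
  {q: False}


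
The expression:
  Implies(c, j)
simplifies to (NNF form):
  j | ~c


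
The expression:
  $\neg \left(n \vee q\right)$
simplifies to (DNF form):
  $\neg n \wedge \neg q$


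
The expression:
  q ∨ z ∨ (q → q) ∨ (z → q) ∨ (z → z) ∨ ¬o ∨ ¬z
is always true.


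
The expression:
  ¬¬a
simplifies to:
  a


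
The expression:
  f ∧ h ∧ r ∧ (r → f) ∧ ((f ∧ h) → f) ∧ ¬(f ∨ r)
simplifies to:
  False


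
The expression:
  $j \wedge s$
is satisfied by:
  {j: True, s: True}


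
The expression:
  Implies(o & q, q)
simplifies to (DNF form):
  True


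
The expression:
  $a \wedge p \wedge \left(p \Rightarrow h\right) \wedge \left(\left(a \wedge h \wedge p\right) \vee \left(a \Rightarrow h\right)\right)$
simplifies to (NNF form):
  $a \wedge h \wedge p$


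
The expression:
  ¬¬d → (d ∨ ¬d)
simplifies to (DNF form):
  True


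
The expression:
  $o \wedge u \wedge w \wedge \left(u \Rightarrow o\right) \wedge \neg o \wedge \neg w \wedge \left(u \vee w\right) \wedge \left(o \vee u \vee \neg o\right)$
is never true.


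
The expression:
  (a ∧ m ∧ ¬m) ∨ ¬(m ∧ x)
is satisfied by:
  {m: False, x: False}
  {x: True, m: False}
  {m: True, x: False}


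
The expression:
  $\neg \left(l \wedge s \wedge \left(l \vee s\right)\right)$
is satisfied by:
  {l: False, s: False}
  {s: True, l: False}
  {l: True, s: False}


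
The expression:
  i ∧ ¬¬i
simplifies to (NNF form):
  i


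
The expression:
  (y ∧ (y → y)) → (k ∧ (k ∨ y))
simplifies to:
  k ∨ ¬y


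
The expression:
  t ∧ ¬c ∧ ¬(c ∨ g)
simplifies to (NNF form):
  t ∧ ¬c ∧ ¬g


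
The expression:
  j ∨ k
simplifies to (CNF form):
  j ∨ k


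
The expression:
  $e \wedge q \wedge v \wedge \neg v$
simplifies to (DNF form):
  $\text{False}$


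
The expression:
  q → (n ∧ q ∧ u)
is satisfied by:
  {n: True, u: True, q: False}
  {n: True, u: False, q: False}
  {u: True, n: False, q: False}
  {n: False, u: False, q: False}
  {n: True, q: True, u: True}


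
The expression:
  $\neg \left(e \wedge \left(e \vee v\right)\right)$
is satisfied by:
  {e: False}


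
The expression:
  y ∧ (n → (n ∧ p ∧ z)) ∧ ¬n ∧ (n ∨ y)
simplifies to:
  y ∧ ¬n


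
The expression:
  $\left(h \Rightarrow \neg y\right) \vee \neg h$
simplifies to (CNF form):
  $\neg h \vee \neg y$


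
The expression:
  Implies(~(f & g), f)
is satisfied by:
  {f: True}


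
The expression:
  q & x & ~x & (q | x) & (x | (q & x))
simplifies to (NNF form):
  False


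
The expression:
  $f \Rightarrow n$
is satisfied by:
  {n: True, f: False}
  {f: False, n: False}
  {f: True, n: True}


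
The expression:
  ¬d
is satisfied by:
  {d: False}


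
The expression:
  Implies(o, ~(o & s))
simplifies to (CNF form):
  ~o | ~s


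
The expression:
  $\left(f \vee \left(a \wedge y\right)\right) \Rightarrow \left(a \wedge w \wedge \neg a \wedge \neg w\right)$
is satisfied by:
  {f: False, y: False, a: False}
  {a: True, f: False, y: False}
  {y: True, f: False, a: False}


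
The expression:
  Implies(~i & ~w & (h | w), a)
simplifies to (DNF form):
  a | i | w | ~h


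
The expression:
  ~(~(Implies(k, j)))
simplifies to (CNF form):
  j | ~k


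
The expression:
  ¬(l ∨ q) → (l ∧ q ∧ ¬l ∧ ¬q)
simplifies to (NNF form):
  l ∨ q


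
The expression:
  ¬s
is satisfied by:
  {s: False}


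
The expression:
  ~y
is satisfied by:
  {y: False}


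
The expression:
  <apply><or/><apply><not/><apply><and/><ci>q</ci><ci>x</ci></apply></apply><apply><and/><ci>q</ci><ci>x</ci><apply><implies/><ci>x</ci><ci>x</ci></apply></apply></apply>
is always true.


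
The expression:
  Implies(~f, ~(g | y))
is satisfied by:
  {f: True, y: False, g: False}
  {g: True, f: True, y: False}
  {f: True, y: True, g: False}
  {g: True, f: True, y: True}
  {g: False, y: False, f: False}


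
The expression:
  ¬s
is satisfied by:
  {s: False}


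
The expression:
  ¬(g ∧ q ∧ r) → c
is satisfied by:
  {q: True, c: True, r: True, g: True}
  {q: True, c: True, r: True, g: False}
  {q: True, c: True, g: True, r: False}
  {q: True, c: True, g: False, r: False}
  {c: True, r: True, g: True, q: False}
  {c: True, r: True, g: False, q: False}
  {c: True, r: False, g: True, q: False}
  {c: True, r: False, g: False, q: False}
  {q: True, r: True, g: True, c: False}


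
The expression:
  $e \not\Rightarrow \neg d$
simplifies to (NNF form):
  $d \wedge e$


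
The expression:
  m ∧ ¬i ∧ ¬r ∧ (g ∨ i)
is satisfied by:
  {m: True, g: True, i: False, r: False}


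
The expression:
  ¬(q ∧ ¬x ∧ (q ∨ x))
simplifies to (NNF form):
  x ∨ ¬q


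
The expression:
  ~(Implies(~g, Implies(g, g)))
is never true.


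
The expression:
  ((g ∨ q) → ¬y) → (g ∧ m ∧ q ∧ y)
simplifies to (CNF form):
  y ∧ (g ∨ q)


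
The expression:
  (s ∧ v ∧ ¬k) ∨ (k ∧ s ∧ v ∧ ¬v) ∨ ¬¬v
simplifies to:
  v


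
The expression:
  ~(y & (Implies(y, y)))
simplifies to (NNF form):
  ~y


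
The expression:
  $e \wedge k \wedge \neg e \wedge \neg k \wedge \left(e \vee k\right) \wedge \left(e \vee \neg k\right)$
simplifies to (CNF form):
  $\text{False}$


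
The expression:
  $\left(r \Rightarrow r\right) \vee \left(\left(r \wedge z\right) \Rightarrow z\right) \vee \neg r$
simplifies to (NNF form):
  $\text{True}$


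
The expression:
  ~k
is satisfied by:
  {k: False}


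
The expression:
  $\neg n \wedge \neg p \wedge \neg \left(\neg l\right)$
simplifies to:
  $l \wedge \neg n \wedge \neg p$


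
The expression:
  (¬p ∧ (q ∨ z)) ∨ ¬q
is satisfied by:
  {p: False, q: False}
  {q: True, p: False}
  {p: True, q: False}


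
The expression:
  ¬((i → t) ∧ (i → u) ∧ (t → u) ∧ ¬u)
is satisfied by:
  {i: True, t: True, u: True}
  {i: True, t: True, u: False}
  {i: True, u: True, t: False}
  {i: True, u: False, t: False}
  {t: True, u: True, i: False}
  {t: True, u: False, i: False}
  {u: True, t: False, i: False}


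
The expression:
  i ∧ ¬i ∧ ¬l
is never true.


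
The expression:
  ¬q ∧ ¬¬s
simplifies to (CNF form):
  s ∧ ¬q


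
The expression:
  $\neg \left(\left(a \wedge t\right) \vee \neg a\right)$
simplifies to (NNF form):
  $a \wedge \neg t$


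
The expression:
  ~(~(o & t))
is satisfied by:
  {t: True, o: True}


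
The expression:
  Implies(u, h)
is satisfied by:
  {h: True, u: False}
  {u: False, h: False}
  {u: True, h: True}


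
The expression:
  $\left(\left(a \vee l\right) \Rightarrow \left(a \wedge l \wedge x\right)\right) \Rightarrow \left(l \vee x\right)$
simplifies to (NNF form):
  $a \vee l \vee x$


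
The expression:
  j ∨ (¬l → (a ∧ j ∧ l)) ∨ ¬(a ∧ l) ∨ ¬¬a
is always true.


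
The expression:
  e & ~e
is never true.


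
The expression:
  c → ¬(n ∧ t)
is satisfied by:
  {c: False, t: False, n: False}
  {n: True, c: False, t: False}
  {t: True, c: False, n: False}
  {n: True, t: True, c: False}
  {c: True, n: False, t: False}
  {n: True, c: True, t: False}
  {t: True, c: True, n: False}


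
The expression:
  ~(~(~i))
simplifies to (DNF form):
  ~i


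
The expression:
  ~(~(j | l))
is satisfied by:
  {l: True, j: True}
  {l: True, j: False}
  {j: True, l: False}


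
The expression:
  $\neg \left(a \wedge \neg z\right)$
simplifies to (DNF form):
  $z \vee \neg a$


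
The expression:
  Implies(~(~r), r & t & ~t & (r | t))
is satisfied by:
  {r: False}


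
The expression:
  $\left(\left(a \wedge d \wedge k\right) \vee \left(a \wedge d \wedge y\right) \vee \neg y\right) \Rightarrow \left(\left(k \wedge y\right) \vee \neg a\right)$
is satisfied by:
  {y: True, k: True, d: False, a: False}
  {y: True, k: False, d: False, a: False}
  {y: True, d: True, k: True, a: False}
  {y: True, d: True, k: False, a: False}
  {k: True, y: False, d: False, a: False}
  {y: False, k: False, d: False, a: False}
  {d: True, k: True, y: False, a: False}
  {d: True, y: False, k: False, a: False}
  {y: True, a: True, k: True, d: False}
  {y: True, a: True, k: False, d: False}
  {y: True, a: True, d: True, k: True}


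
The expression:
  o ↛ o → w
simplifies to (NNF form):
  True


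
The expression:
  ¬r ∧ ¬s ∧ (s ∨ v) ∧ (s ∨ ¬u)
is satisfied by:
  {v: True, u: False, r: False, s: False}


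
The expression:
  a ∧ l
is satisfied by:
  {a: True, l: True}


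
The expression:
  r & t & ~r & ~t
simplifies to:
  False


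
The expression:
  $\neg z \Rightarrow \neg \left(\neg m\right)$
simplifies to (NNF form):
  $m \vee z$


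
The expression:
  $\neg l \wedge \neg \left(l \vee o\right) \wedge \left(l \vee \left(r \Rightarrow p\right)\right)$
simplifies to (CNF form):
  $\neg l \wedge \neg o \wedge \left(p \vee \neg r\right)$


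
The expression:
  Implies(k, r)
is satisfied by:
  {r: True, k: False}
  {k: False, r: False}
  {k: True, r: True}


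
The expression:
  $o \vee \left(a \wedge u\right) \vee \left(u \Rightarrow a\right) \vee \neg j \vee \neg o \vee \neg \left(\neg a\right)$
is always true.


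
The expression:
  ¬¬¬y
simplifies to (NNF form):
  ¬y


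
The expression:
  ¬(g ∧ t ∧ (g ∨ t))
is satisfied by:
  {g: False, t: False}
  {t: True, g: False}
  {g: True, t: False}


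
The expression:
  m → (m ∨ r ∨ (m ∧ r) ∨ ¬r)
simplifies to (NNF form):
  True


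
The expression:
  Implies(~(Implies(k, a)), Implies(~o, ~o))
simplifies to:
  True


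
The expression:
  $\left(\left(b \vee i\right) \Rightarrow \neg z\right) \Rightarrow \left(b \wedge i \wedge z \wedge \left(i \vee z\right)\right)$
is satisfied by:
  {i: True, b: True, z: True}
  {i: True, z: True, b: False}
  {b: True, z: True, i: False}


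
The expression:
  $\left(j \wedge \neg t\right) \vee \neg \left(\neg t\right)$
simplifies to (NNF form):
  $j \vee t$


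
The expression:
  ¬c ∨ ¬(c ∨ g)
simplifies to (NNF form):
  ¬c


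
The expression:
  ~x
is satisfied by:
  {x: False}


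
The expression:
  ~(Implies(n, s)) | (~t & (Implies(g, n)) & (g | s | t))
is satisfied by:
  {n: True, s: False, t: False, g: False}
  {n: True, g: True, s: False, t: False}
  {n: True, t: True, s: False, g: False}
  {n: True, g: True, t: True, s: False}
  {n: True, s: True, t: False, g: False}
  {n: True, g: True, s: True, t: False}
  {s: True, g: False, t: False, n: False}


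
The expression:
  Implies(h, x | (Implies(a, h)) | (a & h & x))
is always true.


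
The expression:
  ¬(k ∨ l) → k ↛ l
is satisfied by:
  {k: True, l: True}
  {k: True, l: False}
  {l: True, k: False}


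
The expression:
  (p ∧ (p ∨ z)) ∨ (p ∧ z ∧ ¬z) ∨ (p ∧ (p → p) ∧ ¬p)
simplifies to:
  p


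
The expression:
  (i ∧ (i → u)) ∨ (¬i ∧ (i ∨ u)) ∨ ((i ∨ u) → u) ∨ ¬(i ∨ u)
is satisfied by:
  {u: True, i: False}
  {i: False, u: False}
  {i: True, u: True}


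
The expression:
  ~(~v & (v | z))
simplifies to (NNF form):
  v | ~z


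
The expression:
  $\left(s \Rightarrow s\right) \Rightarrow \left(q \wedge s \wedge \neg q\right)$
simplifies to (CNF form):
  $\text{False}$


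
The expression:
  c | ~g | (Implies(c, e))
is always true.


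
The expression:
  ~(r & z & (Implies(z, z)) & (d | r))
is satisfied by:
  {z: False, r: False}
  {r: True, z: False}
  {z: True, r: False}


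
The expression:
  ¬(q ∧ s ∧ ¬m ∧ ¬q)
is always true.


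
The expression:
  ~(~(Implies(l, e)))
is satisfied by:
  {e: True, l: False}
  {l: False, e: False}
  {l: True, e: True}


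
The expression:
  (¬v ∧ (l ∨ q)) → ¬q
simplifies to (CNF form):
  v ∨ ¬q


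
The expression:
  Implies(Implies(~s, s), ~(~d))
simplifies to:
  d | ~s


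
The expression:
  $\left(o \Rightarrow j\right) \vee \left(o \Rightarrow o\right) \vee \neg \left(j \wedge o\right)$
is always true.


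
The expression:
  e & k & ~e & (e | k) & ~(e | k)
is never true.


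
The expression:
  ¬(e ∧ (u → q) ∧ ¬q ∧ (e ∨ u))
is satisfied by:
  {q: True, u: True, e: False}
  {q: True, e: False, u: False}
  {u: True, e: False, q: False}
  {u: False, e: False, q: False}
  {q: True, u: True, e: True}
  {q: True, e: True, u: False}
  {u: True, e: True, q: False}


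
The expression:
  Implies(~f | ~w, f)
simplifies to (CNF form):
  f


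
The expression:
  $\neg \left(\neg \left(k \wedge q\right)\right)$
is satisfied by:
  {q: True, k: True}


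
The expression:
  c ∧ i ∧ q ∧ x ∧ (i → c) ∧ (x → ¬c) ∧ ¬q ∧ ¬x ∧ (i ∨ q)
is never true.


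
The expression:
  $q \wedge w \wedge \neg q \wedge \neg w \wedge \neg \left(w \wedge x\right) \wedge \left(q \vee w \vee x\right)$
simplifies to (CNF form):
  $\text{False}$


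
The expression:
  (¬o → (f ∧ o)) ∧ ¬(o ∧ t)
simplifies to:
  o ∧ ¬t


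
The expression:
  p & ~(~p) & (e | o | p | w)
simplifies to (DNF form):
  p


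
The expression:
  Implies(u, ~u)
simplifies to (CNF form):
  ~u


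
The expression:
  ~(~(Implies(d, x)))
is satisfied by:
  {x: True, d: False}
  {d: False, x: False}
  {d: True, x: True}


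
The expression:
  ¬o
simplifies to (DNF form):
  ¬o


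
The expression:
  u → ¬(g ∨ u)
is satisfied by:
  {u: False}


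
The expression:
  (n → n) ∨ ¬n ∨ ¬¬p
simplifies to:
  True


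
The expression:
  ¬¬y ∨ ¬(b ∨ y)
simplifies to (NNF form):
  y ∨ ¬b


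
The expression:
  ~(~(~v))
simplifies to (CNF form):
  ~v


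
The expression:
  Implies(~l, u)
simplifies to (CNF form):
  l | u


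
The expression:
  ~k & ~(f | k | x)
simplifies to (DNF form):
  ~f & ~k & ~x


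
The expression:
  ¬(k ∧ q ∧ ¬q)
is always true.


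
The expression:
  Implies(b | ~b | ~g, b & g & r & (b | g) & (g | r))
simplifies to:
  b & g & r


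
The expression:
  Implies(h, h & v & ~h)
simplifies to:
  ~h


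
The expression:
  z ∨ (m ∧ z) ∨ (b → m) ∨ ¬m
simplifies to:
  True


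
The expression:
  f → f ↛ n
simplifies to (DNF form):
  ¬f ∨ ¬n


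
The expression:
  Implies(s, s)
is always true.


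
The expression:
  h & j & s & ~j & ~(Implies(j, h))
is never true.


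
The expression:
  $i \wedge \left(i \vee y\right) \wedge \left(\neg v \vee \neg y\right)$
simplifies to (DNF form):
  $\left(i \wedge \neg v\right) \vee \left(i \wedge \neg y\right)$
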